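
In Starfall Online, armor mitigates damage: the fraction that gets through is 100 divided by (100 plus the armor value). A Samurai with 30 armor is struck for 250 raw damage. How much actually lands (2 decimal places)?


actual = 250 * 100 / (100 + 30)
= 250 * 100 / 130
= 25000 / 130
= 192.31

192.31 damage


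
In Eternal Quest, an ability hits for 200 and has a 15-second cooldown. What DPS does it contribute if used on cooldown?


DPS = damage / cooldown
= 200 / 15
= 13.33

13.33 DPS


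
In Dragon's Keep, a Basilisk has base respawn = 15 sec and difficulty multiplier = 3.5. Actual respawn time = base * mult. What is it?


Respawn time = base * multiplier
= 15 * 3.5
= 52.5 seconds

52.5 seconds


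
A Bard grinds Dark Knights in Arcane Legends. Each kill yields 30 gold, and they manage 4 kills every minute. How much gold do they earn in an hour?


Gold per minute = 30 * 4 = 120
Gold per hour = 120 * 60 = 7200

7200 gold/hour


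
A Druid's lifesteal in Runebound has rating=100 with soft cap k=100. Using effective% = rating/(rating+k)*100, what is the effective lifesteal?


effective% = rating / (rating + k) * 100
= 100 / (100 + 100) * 100
= 100 / 200 * 100
= 0.5 * 100
= 50.00%

50.00%


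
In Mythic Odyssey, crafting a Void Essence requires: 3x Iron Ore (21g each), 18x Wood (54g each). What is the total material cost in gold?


Cost breakdown:
  Iron Ore: 3 * 21 = 63
  Wood: 18 * 54 = 972
Total = 63 + 972 = 1035

1035 gold


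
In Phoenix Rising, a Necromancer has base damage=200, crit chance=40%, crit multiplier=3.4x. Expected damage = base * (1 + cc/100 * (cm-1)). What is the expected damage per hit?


E[dmg] = base * (1 + crit_chance * (crit_mult - 1))
cc as decimal = 40/100 = 0.4
cm - 1 = 3.4 - 1 = 2.4
Bonus factor = 0.4 * 2.4 = 0.96
Total multiplier = 1 + 0.96 = 1.96
Expected damage = 200 * 1.96 = 392.00

392.00 damage


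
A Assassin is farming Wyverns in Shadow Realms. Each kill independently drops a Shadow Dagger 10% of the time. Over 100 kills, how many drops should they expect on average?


Expected drops = kills * (drop_rate / 100)
= 100 * (10 / 100)
= 100 * 0.1
= 10.0

10.0 drops


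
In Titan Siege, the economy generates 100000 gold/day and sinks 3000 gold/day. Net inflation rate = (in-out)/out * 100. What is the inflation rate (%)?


Net gold = 100000 - 3000 = 97000
Inflation rate = net / sunk * 100 = 97000 / 3000 * 100
= 32.333333 * 100
= 3233.33%

3233.33%


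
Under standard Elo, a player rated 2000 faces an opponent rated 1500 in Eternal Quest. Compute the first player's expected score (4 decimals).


Elo expected score: Ea = 1/(1 + 10^((Rb-Ra)/400))
Rb - Ra = 1500 - 2000 = -500
(Rb-Ra)/400 = -500/400 = -1.25
10^-1.25 = 0.056234
Ea = 1/(1 + 0.056234) = 1/1.056234 = 0.9468

0.9468


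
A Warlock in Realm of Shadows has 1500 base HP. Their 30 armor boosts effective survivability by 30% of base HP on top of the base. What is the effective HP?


EHP = 1500 * (1 + 30/100)
= 1500 * (1 + 0.3)
= 1500 * 1.3
= 1950.0

1950.0 EHP


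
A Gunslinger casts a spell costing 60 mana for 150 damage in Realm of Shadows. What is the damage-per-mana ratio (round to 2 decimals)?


Efficiency = damage / mana
= 150 / 60
= 2.50

2.50 dmg/mana


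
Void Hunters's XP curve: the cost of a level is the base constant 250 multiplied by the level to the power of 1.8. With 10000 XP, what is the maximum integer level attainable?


XP = 250 * level^1.8, so level = (XP / 250)^(1/1.8)
= (10000 / 250)^(1/1.8)
= 40.0^0.5556
= 7.7631
Floor: level = 7

level 7


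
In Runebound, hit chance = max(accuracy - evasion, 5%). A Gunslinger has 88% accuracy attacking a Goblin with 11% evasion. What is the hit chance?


accuracy - evasion = 88 - 11 = 77
Apply floor: max(77, 5) = 77
Hit chance = 77%

77%


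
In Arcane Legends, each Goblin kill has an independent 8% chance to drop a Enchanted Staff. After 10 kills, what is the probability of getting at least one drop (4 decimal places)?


P(at least one) = 1 - P(none) = 1 - (1-p)^n
p = 8/100 = 0.08
1 - p = 0.92
(1 - p)^10 = 0.92^10 = 0.434388
P(at least one) = 1 - 0.434388 = 0.5656

0.5656


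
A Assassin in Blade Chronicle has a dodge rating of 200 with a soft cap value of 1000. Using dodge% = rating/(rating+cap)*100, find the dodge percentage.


dodge% = 200 / (200 + 1000) * 100
= 200 / 1200 * 100
= 0.166667 * 100
= 16.67%

16.67%


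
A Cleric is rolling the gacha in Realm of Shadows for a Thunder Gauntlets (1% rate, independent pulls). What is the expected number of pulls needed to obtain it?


Expected pulls for a geometric distribution = 1/p = 100 / rate%
= 100 / 1
= 100.0

100.0 pulls


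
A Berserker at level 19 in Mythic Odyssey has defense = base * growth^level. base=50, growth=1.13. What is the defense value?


value = base * growth^level
= 50 * 1.13^19
= 50 * 10.197423
= 509.87

509.87 defense


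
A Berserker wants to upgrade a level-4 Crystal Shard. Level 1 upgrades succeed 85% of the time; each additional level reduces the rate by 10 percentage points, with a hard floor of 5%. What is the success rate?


raw_rate = 85 - 10 * (4 - 1)
= 85 - 10 * 3
= 85 - 30
= 55
Apply floor: max(55, 5) = 55%

55%


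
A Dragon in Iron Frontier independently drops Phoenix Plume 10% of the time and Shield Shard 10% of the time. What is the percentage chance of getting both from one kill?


For independent events, P(both) = P(A) * P(B)
= 10% * 10%
= 100 / 100 %
= 1.0%

1.0%


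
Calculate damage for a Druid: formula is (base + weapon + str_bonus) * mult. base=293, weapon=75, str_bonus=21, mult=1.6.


Sum base + weapon + str = 293 + 75 + 21 = 389
Multiply by 1.6:
389 * 1.6 = 622.4

622.4 damage


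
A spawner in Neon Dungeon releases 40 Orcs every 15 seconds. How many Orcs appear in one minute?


Spawns per minute = count * (60 / interval)
= 40 * (60 / 15)
= 40 * 4.0
= 160.0

160.0 per minute


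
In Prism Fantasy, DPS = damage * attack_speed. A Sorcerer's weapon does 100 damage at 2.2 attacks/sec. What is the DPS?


DPS = damage * attack_speed
= 100 * 2.2
= 220.0

220.0 DPS


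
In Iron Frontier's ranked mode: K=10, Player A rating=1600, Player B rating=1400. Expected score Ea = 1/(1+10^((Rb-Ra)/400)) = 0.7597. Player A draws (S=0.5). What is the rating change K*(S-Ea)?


Elo update: delta = K * (S - Ea), where S = 0.5 (draws)
S - Ea = 0.5 - 0.7597 = -0.2597
Rating change = 10 * -0.2597
= -2.60

-2.60 rating points


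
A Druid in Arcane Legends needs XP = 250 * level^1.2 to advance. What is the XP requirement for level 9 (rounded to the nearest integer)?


XP = 250 * level^1.2
Substitute level = 9:
XP = 250 * 9^1.2
= 250 * 13.9666
= 3492

3492 XP


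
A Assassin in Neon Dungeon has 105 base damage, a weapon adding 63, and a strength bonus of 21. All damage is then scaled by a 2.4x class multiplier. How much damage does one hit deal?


Sum base + weapon + str = 105 + 63 + 21 = 189
Multiply by 2.4:
189 * 2.4 = 453.6

453.6 damage


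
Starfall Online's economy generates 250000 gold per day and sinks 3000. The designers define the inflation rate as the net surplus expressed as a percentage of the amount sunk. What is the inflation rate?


Net gold = 250000 - 3000 = 247000
Inflation rate = net / sunk * 100 = 247000 / 3000 * 100
= 82.333333 * 100
= 8233.33%

8233.33%


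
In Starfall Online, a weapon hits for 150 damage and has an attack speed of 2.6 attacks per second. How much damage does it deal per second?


DPS = damage * attack_speed
= 150 * 2.6
= 390.0

390.0 DPS


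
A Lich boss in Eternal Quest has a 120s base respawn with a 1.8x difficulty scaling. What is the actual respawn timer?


Respawn time = base * multiplier
= 120 * 1.8
= 216.0 seconds

216.0 seconds


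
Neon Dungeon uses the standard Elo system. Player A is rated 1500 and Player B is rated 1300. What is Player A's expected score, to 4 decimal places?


Elo expected score: Ea = 1/(1 + 10^((Rb-Ra)/400))
Rb - Ra = 1300 - 1500 = -200
(Rb-Ra)/400 = -200/400 = -0.5
10^-0.5 = 0.316228
Ea = 1/(1 + 0.316228) = 1/1.316228 = 0.7597

0.7597


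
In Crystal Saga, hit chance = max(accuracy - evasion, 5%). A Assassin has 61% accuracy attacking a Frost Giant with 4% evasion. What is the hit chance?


accuracy - evasion = 61 - 4 = 57
Apply floor: max(57, 5) = 57
Hit chance = 57%

57%


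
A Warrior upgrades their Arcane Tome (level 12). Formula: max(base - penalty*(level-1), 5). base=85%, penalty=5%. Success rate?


raw_rate = 85 - 5 * (12 - 1)
= 85 - 5 * 11
= 85 - 55
= 30
Apply floor: max(30, 5) = 30%

30%


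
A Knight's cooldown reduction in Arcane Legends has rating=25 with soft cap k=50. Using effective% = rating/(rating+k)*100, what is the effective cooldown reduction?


effective% = rating / (rating + k) * 100
= 25 / (25 + 50) * 100
= 25 / 75 * 100
= 0.333333 * 100
= 33.33%

33.33%


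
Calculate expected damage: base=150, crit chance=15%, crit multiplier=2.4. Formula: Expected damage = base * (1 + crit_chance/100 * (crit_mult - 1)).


E[dmg] = base * (1 + crit_chance * (crit_mult - 1))
cc as decimal = 15/100 = 0.15
cm - 1 = 2.4 - 1 = 1.4
Bonus factor = 0.15 * 1.4 = 0.21
Total multiplier = 1 + 0.21 = 1.21
Expected damage = 150 * 1.21 = 181.50

181.50 damage


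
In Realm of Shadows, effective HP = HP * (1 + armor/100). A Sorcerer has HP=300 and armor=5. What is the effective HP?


EHP = 300 * (1 + 5/100)
= 300 * (1 + 0.05)
= 300 * 1.05
= 315.0

315.0 EHP


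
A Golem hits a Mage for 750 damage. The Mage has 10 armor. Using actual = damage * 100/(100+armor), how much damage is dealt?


actual = 750 * 100 / (100 + 10)
= 750 * 100 / 110
= 75000 / 110
= 681.82

681.82 damage


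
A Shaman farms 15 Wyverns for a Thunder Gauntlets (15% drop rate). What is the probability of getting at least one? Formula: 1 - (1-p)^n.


P(at least one) = 1 - P(none) = 1 - (1-p)^n
p = 15/100 = 0.15
1 - p = 0.85
(1 - p)^15 = 0.85^15 = 0.087354
P(at least one) = 1 - 0.087354 = 0.9126

0.9126


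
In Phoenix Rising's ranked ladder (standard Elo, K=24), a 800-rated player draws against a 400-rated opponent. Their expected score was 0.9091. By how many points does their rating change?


Elo update: delta = K * (S - Ea), where S = 0.5 (draws)
S - Ea = 0.5 - 0.9091 = -0.4091
Rating change = 24 * -0.4091
= -9.82

-9.82 rating points


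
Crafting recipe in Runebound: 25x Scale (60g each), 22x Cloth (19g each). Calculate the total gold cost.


Cost breakdown:
  Scale: 25 * 60 = 1500
  Cloth: 22 * 19 = 418
Total = 1500 + 418 = 1918

1918 gold


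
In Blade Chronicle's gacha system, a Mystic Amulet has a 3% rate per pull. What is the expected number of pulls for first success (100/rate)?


Expected pulls for a geometric distribution = 1/p = 100 / rate%
= 100 / 3
= 33.33

33.33 pulls


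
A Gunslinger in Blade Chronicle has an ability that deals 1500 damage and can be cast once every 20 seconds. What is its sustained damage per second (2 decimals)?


DPS = damage / cooldown
= 1500 / 20
= 75.00

75.00 DPS


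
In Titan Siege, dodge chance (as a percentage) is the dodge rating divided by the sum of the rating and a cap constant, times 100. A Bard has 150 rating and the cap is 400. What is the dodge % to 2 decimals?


dodge% = 150 / (150 + 400) * 100
= 150 / 550 * 100
= 0.272727 * 100
= 27.27%

27.27%


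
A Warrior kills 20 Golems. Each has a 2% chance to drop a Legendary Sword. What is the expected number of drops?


Expected drops = kills * (drop_rate / 100)
= 20 * (2 / 100)
= 20 * 0.02
= 0.4

0.4 drops


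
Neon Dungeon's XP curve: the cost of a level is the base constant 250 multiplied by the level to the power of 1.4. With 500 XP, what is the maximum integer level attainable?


XP = 250 * level^1.4, so level = (XP / 250)^(1/1.4)
= (500 / 250)^(1/1.4)
= 2.0^0.7143
= 1.6407
Floor: level = 1

level 1


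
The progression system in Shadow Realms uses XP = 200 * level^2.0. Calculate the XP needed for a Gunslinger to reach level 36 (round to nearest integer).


XP = 200 * level^2.0
Substitute level = 36:
XP = 200 * 36^2.0
= 200 * 1296.0
= 259200

259200 XP


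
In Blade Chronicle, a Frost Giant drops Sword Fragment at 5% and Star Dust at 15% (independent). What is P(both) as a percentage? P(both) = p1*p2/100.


For independent events, P(both) = P(A) * P(B)
= 5% * 15%
= 75 / 100 %
= 0.75%

0.75%


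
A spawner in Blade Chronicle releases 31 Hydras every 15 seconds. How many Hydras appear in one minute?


Spawns per minute = count * (60 / interval)
= 31 * (60 / 15)
= 31 * 4.0
= 124.0

124.0 per minute


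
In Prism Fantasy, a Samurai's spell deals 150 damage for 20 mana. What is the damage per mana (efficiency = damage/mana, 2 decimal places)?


Efficiency = damage / mana
= 150 / 20
= 7.50

7.50 dmg/mana


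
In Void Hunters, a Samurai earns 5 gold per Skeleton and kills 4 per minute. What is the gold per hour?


Gold per minute = 5 * 4 = 20
Gold per hour = 20 * 60 = 1200

1200 gold/hour


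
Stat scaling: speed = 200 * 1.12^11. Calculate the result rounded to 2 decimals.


value = base * growth^level
= 200 * 1.12^11
= 200 * 3.47855
= 695.71

695.71 speed


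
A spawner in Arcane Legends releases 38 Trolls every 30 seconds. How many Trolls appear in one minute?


Spawns per minute = count * (60 / interval)
= 38 * (60 / 30)
= 38 * 2.0
= 76.0

76.0 per minute


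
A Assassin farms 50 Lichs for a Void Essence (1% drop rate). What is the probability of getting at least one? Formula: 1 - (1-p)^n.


P(at least one) = 1 - P(none) = 1 - (1-p)^n
p = 1/100 = 0.01
1 - p = 0.99
(1 - p)^50 = 0.99^50 = 0.605006
P(at least one) = 1 - 0.605006 = 0.3950

0.3950


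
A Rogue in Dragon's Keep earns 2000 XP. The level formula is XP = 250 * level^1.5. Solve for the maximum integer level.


XP = 250 * level^1.5, so level = (XP / 250)^(1/1.5)
= (2000 / 250)^(1/1.5)
= 8.0^0.6667
= 4.0
Floor: level = 4

level 4


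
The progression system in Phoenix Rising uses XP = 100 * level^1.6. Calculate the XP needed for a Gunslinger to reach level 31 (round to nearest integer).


XP = 100 * level^1.6
Substitute level = 31:
XP = 100 * 31^1.6
= 100 * 243.3205
= 24332

24332 XP


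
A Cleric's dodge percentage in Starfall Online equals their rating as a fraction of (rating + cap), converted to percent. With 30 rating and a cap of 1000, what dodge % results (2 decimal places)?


dodge% = 30 / (30 + 1000) * 100
= 30 / 1030 * 100
= 0.029126 * 100
= 2.91%

2.91%


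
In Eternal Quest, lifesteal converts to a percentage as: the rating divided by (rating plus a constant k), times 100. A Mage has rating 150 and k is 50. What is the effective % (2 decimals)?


effective% = rating / (rating + k) * 100
= 150 / (150 + 50) * 100
= 150 / 200 * 100
= 0.75 * 100
= 75.00%

75.00%


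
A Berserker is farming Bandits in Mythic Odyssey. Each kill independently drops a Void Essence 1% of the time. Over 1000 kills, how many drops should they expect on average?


Expected drops = kills * (drop_rate / 100)
= 1000 * (1 / 100)
= 1000 * 0.01
= 10.0

10.0 drops


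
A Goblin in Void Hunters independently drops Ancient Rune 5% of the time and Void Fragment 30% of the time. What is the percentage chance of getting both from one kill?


For independent events, P(both) = P(A) * P(B)
= 5% * 30%
= 150 / 100 %
= 1.5%

1.5%


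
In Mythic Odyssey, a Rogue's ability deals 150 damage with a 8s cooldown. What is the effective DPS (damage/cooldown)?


DPS = damage / cooldown
= 150 / 8
= 18.75

18.75 DPS


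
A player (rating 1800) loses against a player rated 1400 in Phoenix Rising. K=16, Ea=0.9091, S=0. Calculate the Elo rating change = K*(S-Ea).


Elo update: delta = K * (S - Ea), where S = 0 (loses)
S - Ea = 0 - 0.9091 = -0.9091
Rating change = 16 * -0.9091
= -14.55

-14.55 rating points


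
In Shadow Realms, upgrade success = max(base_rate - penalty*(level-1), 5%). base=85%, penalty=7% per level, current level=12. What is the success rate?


raw_rate = 85 - 7 * (12 - 1)
= 85 - 7 * 11
= 85 - 77
= 8
Apply floor: max(8, 5) = 8%

8%


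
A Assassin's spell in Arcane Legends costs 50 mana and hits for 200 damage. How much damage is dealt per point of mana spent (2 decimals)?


Efficiency = damage / mana
= 200 / 50
= 4.00

4.00 dmg/mana


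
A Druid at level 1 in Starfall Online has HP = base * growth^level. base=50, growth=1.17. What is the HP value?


value = base * growth^level
= 50 * 1.17^1
= 50 * 1.17
= 58.50

58.50 HP


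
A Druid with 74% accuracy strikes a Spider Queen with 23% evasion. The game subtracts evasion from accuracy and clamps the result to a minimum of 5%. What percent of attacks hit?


accuracy - evasion = 74 - 23 = 51
Apply floor: max(51, 5) = 51
Hit chance = 51%

51%


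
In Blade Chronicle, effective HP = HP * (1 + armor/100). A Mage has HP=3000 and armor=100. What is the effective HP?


EHP = 3000 * (1 + 100/100)
= 3000 * (1 + 1.0)
= 3000 * 2.0
= 6000.0

6000.0 EHP


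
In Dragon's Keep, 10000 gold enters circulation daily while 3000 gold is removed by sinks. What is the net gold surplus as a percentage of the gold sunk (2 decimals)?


Net gold = 10000 - 3000 = 7000
Inflation rate = net / sunk * 100 = 7000 / 3000 * 100
= 2.333333 * 100
= 233.33%

233.33%


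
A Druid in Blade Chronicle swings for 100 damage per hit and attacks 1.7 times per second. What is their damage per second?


DPS = damage * attack_speed
= 100 * 1.7
= 170.0

170.0 DPS


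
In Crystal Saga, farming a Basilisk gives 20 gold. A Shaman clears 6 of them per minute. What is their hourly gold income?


Gold per minute = 20 * 6 = 120
Gold per hour = 120 * 60 = 7200

7200 gold/hour


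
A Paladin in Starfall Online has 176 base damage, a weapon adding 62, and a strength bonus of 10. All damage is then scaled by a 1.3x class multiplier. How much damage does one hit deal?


Sum base + weapon + str = 176 + 62 + 10 = 248
Multiply by 1.3:
248 * 1.3 = 322.4

322.4 damage


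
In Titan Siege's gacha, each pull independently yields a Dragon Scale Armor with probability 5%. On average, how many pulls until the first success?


Expected pulls for a geometric distribution = 1/p = 100 / rate%
= 100 / 5
= 20.0

20.0 pulls


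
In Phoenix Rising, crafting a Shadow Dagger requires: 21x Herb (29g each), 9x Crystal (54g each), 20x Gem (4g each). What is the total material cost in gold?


Cost breakdown:
  Herb: 21 * 29 = 609
  Crystal: 9 * 54 = 486
  Gem: 20 * 4 = 80
Total = 609 + 486 + 80 = 1175

1175 gold


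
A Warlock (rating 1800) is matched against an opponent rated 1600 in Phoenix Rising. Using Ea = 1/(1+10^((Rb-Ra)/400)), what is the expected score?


Elo expected score: Ea = 1/(1 + 10^((Rb-Ra)/400))
Rb - Ra = 1600 - 1800 = -200
(Rb-Ra)/400 = -200/400 = -0.5
10^-0.5 = 0.316228
Ea = 1/(1 + 0.316228) = 1/1.316228 = 0.7597

0.7597


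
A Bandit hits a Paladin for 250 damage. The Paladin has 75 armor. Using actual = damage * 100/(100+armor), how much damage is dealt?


actual = 250 * 100 / (100 + 75)
= 250 * 100 / 175
= 25000 / 175
= 142.86

142.86 damage


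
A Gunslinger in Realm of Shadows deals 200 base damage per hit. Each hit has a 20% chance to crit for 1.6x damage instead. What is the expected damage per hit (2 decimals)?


E[dmg] = base * (1 + crit_chance * (crit_mult - 1))
cc as decimal = 20/100 = 0.2
cm - 1 = 1.6 - 1 = 0.6
Bonus factor = 0.2 * 0.6 = 0.12
Total multiplier = 1 + 0.12 = 1.12
Expected damage = 200 * 1.12 = 224.00

224.00 damage


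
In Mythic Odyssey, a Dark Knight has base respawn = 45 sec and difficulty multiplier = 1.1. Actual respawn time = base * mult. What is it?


Respawn time = base * multiplier
= 45 * 1.1
= 49.5 seconds

49.5 seconds


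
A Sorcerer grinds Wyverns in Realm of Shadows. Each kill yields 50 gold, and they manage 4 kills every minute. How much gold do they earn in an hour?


Gold per minute = 50 * 4 = 200
Gold per hour = 200 * 60 = 12000

12000 gold/hour


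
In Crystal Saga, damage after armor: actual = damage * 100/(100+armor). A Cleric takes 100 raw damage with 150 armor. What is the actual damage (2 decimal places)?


actual = 100 * 100 / (100 + 150)
= 100 * 100 / 250
= 10000 / 250
= 40.00

40.00 damage


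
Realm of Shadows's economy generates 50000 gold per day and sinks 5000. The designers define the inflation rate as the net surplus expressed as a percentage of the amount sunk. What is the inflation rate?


Net gold = 50000 - 5000 = 45000
Inflation rate = net / sunk * 100 = 45000 / 5000 * 100
= 9.0 * 100
= 900.00%

900.00%


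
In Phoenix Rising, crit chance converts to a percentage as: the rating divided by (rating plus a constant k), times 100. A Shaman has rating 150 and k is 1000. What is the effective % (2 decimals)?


effective% = rating / (rating + k) * 100
= 150 / (150 + 1000) * 100
= 150 / 1150 * 100
= 0.130435 * 100
= 13.04%

13.04%


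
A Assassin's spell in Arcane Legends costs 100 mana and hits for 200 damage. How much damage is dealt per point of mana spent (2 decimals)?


Efficiency = damage / mana
= 200 / 100
= 2.00

2.00 dmg/mana


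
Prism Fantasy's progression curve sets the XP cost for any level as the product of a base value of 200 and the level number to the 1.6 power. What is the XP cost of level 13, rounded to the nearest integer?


XP = 200 * level^1.6
Substitute level = 13:
XP = 200 * 13^1.6
= 200 * 60.5772
= 12115

12115 XP


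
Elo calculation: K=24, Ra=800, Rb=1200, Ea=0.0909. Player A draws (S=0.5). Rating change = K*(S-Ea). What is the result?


Elo update: delta = K * (S - Ea), where S = 0.5 (draws)
S - Ea = 0.5 - 0.0909 = 0.4091
Rating change = 24 * 0.4091
= 9.82

9.82 rating points


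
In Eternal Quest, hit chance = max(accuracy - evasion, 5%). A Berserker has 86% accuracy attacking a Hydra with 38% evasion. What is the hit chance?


accuracy - evasion = 86 - 38 = 48
Apply floor: max(48, 5) = 48
Hit chance = 48%

48%


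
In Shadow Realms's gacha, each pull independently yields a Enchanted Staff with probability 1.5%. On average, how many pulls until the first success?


Expected pulls for a geometric distribution = 1/p = 100 / rate%
= 100 / 1.5
= 66.67

66.67 pulls


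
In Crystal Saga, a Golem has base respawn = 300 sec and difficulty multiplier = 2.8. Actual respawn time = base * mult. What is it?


Respawn time = base * multiplier
= 300 * 2.8
= 840.0 seconds

840.0 seconds


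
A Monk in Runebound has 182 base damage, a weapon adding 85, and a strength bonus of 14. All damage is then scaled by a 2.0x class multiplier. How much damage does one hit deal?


Sum base + weapon + str = 182 + 85 + 14 = 281
Multiply by 2.0:
281 * 2.0 = 562.0

562.0 damage


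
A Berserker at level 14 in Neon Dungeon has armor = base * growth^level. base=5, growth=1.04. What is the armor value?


value = base * growth^level
= 5 * 1.04^14
= 5 * 1.731676
= 8.66

8.66 armor


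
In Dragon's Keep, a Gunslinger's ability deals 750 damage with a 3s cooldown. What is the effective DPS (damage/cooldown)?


DPS = damage / cooldown
= 750 / 3
= 250.00

250.00 DPS


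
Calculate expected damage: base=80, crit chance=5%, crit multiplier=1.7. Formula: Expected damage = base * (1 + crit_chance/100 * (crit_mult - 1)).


E[dmg] = base * (1 + crit_chance * (crit_mult - 1))
cc as decimal = 5/100 = 0.05
cm - 1 = 1.7 - 1 = 0.7
Bonus factor = 0.05 * 0.7 = 0.035
Total multiplier = 1 + 0.035 = 1.035
Expected damage = 80 * 1.035 = 82.80

82.80 damage


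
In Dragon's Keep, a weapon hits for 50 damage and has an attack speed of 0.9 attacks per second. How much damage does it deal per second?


DPS = damage * attack_speed
= 50 * 0.9
= 45.0

45.0 DPS


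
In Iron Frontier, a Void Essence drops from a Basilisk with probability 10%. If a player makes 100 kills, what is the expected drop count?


Expected drops = kills * (drop_rate / 100)
= 100 * (10 / 100)
= 100 * 0.1
= 10.0

10.0 drops


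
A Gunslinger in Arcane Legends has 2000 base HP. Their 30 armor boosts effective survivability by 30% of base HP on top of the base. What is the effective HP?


EHP = 2000 * (1 + 30/100)
= 2000 * (1 + 0.3)
= 2000 * 1.3
= 2600.0

2600.0 EHP


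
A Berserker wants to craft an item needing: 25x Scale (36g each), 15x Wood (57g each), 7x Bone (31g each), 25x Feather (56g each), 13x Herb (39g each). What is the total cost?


Cost breakdown:
  Scale: 25 * 36 = 900
  Wood: 15 * 57 = 855
  Bone: 7 * 31 = 217
  Feather: 25 * 56 = 1400
  Herb: 13 * 39 = 507
Total = 900 + 855 + 217 + 1400 + 507 = 3879

3879 gold


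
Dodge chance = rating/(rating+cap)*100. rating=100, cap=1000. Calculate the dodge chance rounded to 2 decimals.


dodge% = 100 / (100 + 1000) * 100
= 100 / 1100 * 100
= 0.090909 * 100
= 9.09%

9.09%


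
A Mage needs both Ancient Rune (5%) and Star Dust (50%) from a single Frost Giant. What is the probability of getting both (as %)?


For independent events, P(both) = P(A) * P(B)
= 5% * 50%
= 250 / 100 %
= 2.5%

2.5%


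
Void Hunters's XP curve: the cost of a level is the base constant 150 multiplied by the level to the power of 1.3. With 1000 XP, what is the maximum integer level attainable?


XP = 150 * level^1.3, so level = (XP / 150)^(1/1.3)
= (1000 / 150)^(1/1.3)
= 6.6667^0.7692
= 4.303
Floor: level = 4

level 4


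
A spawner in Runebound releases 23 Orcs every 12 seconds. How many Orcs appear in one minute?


Spawns per minute = count * (60 / interval)
= 23 * (60 / 12)
= 23 * 5.0
= 115.0

115.0 per minute


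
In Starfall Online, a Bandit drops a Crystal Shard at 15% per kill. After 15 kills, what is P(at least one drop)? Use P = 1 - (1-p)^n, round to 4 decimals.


P(at least one) = 1 - P(none) = 1 - (1-p)^n
p = 15/100 = 0.15
1 - p = 0.85
(1 - p)^15 = 0.85^15 = 0.087354
P(at least one) = 1 - 0.087354 = 0.9126

0.9126


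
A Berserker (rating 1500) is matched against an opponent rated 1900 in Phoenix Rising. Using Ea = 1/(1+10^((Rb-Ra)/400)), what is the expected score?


Elo expected score: Ea = 1/(1 + 10^((Rb-Ra)/400))
Rb - Ra = 1900 - 1500 = 400
(Rb-Ra)/400 = 400/400 = 1.0
10^1.0 = 10.0
Ea = 1/(1 + 10.0) = 1/11.0 = 0.0909

0.0909


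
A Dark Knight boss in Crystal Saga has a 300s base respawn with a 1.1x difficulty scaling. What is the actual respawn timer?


Respawn time = base * multiplier
= 300 * 1.1
= 330.0 seconds

330.0 seconds


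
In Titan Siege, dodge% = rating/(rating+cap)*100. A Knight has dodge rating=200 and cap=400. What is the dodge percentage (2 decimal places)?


dodge% = 200 / (200 + 400) * 100
= 200 / 600 * 100
= 0.333333 * 100
= 33.33%

33.33%


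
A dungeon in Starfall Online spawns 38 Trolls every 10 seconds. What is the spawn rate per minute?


Spawns per minute = count * (60 / interval)
= 38 * (60 / 10)
= 38 * 6.0
= 228.0

228.0 per minute


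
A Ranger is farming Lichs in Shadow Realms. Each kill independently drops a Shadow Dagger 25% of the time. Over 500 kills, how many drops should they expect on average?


Expected drops = kills * (drop_rate / 100)
= 500 * (25 / 100)
= 500 * 0.25
= 125.0

125.0 drops


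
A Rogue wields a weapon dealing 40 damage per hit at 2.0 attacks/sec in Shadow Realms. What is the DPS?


DPS = damage * attack_speed
= 40 * 2.0
= 80.0

80.0 DPS


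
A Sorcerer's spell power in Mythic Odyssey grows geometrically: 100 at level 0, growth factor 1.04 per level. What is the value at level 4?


value = base * growth^level
= 100 * 1.04^4
= 100 * 1.169859
= 116.99

116.99 spell power


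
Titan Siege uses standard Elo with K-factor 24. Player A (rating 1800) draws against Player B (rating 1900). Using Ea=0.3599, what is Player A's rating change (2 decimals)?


Elo update: delta = K * (S - Ea), where S = 0.5 (draws)
S - Ea = 0.5 - 0.3599 = 0.1401
Rating change = 24 * 0.1401
= 3.36

3.36 rating points


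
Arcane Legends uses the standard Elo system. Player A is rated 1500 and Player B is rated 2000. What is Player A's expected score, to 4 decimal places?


Elo expected score: Ea = 1/(1 + 10^((Rb-Ra)/400))
Rb - Ra = 2000 - 1500 = 500
(Rb-Ra)/400 = 500/400 = 1.25
10^1.25 = 17.782794
Ea = 1/(1 + 17.782794) = 1/18.782794 = 0.0532

0.0532


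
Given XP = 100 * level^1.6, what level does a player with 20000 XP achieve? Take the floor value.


XP = 100 * level^1.6, so level = (XP / 100)^(1/1.6)
= (20000 / 100)^(1/1.6)
= 200.0^0.625
= 27.4248
Floor: level = 27

level 27


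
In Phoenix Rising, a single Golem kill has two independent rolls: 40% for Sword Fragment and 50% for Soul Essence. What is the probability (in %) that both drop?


For independent events, P(both) = P(A) * P(B)
= 40% * 50%
= 2000 / 100 %
= 20.0%

20.0%


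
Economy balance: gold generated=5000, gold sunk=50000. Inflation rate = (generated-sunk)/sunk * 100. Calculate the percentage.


Net gold = 5000 - 50000 = -45000
Inflation rate = net / sunk * 100 = -45000 / 50000 * 100
= -0.9 * 100
= -90.00%

-90.00%


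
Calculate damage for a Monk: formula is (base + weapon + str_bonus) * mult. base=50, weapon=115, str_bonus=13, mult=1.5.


Sum base + weapon + str = 50 + 115 + 13 = 178
Multiply by 1.5:
178 * 1.5 = 267.0

267.0 damage


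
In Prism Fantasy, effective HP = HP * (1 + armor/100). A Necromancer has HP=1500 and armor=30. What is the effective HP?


EHP = 1500 * (1 + 30/100)
= 1500 * (1 + 0.3)
= 1500 * 1.3
= 1950.0

1950.0 EHP


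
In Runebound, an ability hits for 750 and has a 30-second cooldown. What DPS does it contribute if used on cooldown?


DPS = damage / cooldown
= 750 / 30
= 25.00

25.00 DPS


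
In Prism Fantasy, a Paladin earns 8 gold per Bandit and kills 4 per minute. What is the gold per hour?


Gold per minute = 8 * 4 = 32
Gold per hour = 32 * 60 = 1920

1920 gold/hour


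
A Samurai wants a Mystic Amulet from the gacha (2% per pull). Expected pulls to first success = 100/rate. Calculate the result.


Expected pulls for a geometric distribution = 1/p = 100 / rate%
= 100 / 2
= 50.0

50.0 pulls


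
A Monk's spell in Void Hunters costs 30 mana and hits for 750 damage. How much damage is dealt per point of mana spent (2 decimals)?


Efficiency = damage / mana
= 750 / 30
= 25.00

25.00 dmg/mana


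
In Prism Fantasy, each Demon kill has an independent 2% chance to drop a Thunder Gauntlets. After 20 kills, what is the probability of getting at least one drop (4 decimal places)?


P(at least one) = 1 - P(none) = 1 - (1-p)^n
p = 2/100 = 0.02
1 - p = 0.98
(1 - p)^20 = 0.98^20 = 0.667608
P(at least one) = 1 - 0.667608 = 0.3324

0.3324


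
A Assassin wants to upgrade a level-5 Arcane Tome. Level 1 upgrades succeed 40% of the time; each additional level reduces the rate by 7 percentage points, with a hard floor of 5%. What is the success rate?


raw_rate = 40 - 7 * (5 - 1)
= 40 - 7 * 4
= 40 - 28
= 12
Apply floor: max(12, 5) = 12%

12%


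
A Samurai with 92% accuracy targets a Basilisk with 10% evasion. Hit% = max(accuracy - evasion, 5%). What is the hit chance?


accuracy - evasion = 92 - 10 = 82
Apply floor: max(82, 5) = 82
Hit chance = 82%

82%


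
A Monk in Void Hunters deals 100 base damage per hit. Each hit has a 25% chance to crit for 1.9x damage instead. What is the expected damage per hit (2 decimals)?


E[dmg] = base * (1 + crit_chance * (crit_mult - 1))
cc as decimal = 25/100 = 0.25
cm - 1 = 1.9 - 1 = 0.9
Bonus factor = 0.25 * 0.9 = 0.225
Total multiplier = 1 + 0.225 = 1.225
Expected damage = 100 * 1.225 = 122.50

122.50 damage


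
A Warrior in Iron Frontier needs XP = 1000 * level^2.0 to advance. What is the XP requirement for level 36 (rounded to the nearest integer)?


XP = 1000 * level^2.0
Substitute level = 36:
XP = 1000 * 36^2.0
= 1000 * 1296.0
= 1296000

1296000 XP


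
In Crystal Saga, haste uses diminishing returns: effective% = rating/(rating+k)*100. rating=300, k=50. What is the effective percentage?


effective% = rating / (rating + k) * 100
= 300 / (300 + 50) * 100
= 300 / 350 * 100
= 0.857143 * 100
= 85.71%

85.71%


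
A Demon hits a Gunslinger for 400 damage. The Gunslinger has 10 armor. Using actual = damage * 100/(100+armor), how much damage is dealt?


actual = 400 * 100 / (100 + 10)
= 400 * 100 / 110
= 40000 / 110
= 363.64

363.64 damage


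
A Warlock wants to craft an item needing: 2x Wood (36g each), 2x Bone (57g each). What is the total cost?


Cost breakdown:
  Wood: 2 * 36 = 72
  Bone: 2 * 57 = 114
Total = 72 + 114 = 186

186 gold


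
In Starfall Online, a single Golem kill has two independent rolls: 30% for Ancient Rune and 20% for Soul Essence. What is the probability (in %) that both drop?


For independent events, P(both) = P(A) * P(B)
= 30% * 20%
= 600 / 100 %
= 6.0%

6.0%


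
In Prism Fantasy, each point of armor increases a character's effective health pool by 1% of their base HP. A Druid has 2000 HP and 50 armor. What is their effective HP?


EHP = 2000 * (1 + 50/100)
= 2000 * (1 + 0.5)
= 2000 * 1.5
= 3000.0

3000.0 EHP


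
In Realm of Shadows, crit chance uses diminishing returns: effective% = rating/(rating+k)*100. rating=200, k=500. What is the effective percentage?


effective% = rating / (rating + k) * 100
= 200 / (200 + 500) * 100
= 200 / 700 * 100
= 0.285714 * 100
= 28.57%

28.57%


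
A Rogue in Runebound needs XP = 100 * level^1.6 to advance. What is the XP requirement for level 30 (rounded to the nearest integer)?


XP = 100 * level^1.6
Substitute level = 30:
XP = 100 * 30^1.6
= 100 * 230.8841
= 23088

23088 XP


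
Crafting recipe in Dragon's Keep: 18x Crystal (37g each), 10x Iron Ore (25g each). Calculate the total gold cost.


Cost breakdown:
  Crystal: 18 * 37 = 666
  Iron Ore: 10 * 25 = 250
Total = 666 + 250 = 916

916 gold


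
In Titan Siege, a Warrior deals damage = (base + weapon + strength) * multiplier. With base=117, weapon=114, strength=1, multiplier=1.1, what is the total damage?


Sum base + weapon + str = 117 + 114 + 1 = 232
Multiply by 1.1:
232 * 1.1 = 255.2

255.2 damage


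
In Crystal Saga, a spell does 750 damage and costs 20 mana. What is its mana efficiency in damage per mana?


Efficiency = damage / mana
= 750 / 20
= 37.50

37.50 dmg/mana


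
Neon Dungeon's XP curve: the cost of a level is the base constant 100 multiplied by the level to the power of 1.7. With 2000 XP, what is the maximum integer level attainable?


XP = 100 * level^1.7, so level = (XP / 100)^(1/1.7)
= (2000 / 100)^(1/1.7)
= 20.0^0.5882
= 5.8252
Floor: level = 5

level 5


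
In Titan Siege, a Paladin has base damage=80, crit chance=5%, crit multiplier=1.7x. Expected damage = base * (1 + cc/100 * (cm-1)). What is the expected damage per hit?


E[dmg] = base * (1 + crit_chance * (crit_mult - 1))
cc as decimal = 5/100 = 0.05
cm - 1 = 1.7 - 1 = 0.7
Bonus factor = 0.05 * 0.7 = 0.035
Total multiplier = 1 + 0.035 = 1.035
Expected damage = 80 * 1.035 = 82.80

82.80 damage


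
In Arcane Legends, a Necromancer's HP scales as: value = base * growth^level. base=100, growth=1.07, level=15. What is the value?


value = base * growth^level
= 100 * 1.07^15
= 100 * 2.759032
= 275.90

275.90 HP


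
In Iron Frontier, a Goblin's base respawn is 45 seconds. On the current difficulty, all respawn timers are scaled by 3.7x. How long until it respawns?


Respawn time = base * multiplier
= 45 * 3.7
= 166.5 seconds

166.5 seconds


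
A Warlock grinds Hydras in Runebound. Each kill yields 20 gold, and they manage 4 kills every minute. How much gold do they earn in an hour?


Gold per minute = 20 * 4 = 80
Gold per hour = 80 * 60 = 4800

4800 gold/hour


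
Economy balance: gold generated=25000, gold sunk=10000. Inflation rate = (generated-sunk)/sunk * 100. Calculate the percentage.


Net gold = 25000 - 10000 = 15000
Inflation rate = net / sunk * 100 = 15000 / 10000 * 100
= 1.5 * 100
= 150.00%

150.00%


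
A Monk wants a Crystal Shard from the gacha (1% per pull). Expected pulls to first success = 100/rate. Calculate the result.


Expected pulls for a geometric distribution = 1/p = 100 / rate%
= 100 / 1
= 100.0

100.0 pulls


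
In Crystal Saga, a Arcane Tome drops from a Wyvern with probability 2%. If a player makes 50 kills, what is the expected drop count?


Expected drops = kills * (drop_rate / 100)
= 50 * (2 / 100)
= 50 * 0.02
= 1.0

1.0 drops


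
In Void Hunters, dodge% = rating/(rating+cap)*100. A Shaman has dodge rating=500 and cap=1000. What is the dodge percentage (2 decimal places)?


dodge% = 500 / (500 + 1000) * 100
= 500 / 1500 * 100
= 0.333333 * 100
= 33.33%

33.33%


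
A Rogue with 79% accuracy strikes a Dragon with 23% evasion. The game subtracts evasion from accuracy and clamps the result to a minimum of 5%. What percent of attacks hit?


accuracy - evasion = 79 - 23 = 56
Apply floor: max(56, 5) = 56
Hit chance = 56%

56%


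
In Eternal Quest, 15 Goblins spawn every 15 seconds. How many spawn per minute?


Spawns per minute = count * (60 / interval)
= 15 * (60 / 15)
= 15 * 4.0
= 60.0

60.0 per minute


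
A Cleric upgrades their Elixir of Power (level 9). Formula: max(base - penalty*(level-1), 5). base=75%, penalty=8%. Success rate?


raw_rate = 75 - 8 * (9 - 1)
= 75 - 8 * 8
= 75 - 64
= 11
Apply floor: max(11, 5) = 11%

11%


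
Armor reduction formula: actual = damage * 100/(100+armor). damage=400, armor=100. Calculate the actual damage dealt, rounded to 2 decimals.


actual = 400 * 100 / (100 + 100)
= 400 * 100 / 200
= 40000 / 200
= 200.00

200.00 damage


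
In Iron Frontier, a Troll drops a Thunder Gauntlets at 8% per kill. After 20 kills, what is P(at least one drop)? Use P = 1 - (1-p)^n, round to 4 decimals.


P(at least one) = 1 - P(none) = 1 - (1-p)^n
p = 8/100 = 0.08
1 - p = 0.92
(1 - p)^20 = 0.92^20 = 0.188693
P(at least one) = 1 - 0.188693 = 0.8113

0.8113


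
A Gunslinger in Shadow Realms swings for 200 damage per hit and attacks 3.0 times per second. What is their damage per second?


DPS = damage * attack_speed
= 200 * 3.0
= 600.0

600.0 DPS


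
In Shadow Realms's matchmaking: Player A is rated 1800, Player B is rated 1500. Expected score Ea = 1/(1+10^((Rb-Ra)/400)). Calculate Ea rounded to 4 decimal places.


Elo expected score: Ea = 1/(1 + 10^((Rb-Ra)/400))
Rb - Ra = 1500 - 1800 = -300
(Rb-Ra)/400 = -300/400 = -0.75
10^-0.75 = 0.177828
Ea = 1/(1 + 0.177828) = 1/1.177828 = 0.8490

0.8490


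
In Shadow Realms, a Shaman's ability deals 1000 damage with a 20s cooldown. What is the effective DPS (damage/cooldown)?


DPS = damage / cooldown
= 1000 / 20
= 50.00

50.00 DPS


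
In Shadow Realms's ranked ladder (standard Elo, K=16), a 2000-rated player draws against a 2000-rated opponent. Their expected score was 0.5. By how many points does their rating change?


Elo update: delta = K * (S - Ea), where S = 0.5 (draws)
S - Ea = 0.5 - 0.5 = 0.0
Rating change = 16 * 0.0
= 0.00

0.00 rating points


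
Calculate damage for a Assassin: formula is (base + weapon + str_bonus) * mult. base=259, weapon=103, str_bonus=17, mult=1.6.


Sum base + weapon + str = 259 + 103 + 17 = 379
Multiply by 1.6:
379 * 1.6 = 606.4

606.4 damage


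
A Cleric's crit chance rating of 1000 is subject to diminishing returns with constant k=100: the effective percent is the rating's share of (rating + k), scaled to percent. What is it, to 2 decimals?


effective% = rating / (rating + k) * 100
= 1000 / (1000 + 100) * 100
= 1000 / 1100 * 100
= 0.909091 * 100
= 90.91%

90.91%


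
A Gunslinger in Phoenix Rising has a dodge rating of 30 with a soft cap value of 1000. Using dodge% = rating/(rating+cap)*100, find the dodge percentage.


dodge% = 30 / (30 + 1000) * 100
= 30 / 1030 * 100
= 0.029126 * 100
= 2.91%

2.91%


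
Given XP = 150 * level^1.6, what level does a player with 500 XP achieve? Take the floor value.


XP = 150 * level^1.6, so level = (XP / 150)^(1/1.6)
= (500 / 150)^(1/1.6)
= 3.3333^0.625
= 2.1223
Floor: level = 2

level 2
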